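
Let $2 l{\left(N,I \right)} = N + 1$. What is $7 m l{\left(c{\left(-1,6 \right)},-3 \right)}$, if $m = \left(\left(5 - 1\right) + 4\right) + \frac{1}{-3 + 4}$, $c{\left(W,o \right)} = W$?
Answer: $0$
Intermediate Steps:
$l{\left(N,I \right)} = \frac{1}{2} + \frac{N}{2}$ ($l{\left(N,I \right)} = \frac{N + 1}{2} = \frac{1 + N}{2} = \frac{1}{2} + \frac{N}{2}$)
$m = 9$ ($m = \left(4 + 4\right) + 1^{-1} = 8 + 1 = 9$)
$7 m l{\left(c{\left(-1,6 \right)},-3 \right)} = 7 \cdot 9 \left(\frac{1}{2} + \frac{1}{2} \left(-1\right)\right) = 63 \left(\frac{1}{2} - \frac{1}{2}\right) = 63 \cdot 0 = 0$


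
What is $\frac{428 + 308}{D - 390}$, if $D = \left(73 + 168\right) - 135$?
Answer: $- \frac{184}{71} \approx -2.5915$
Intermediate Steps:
$D = 106$ ($D = 241 - 135 = 106$)
$\frac{428 + 308}{D - 390} = \frac{428 + 308}{106 - 390} = \frac{736}{-284} = 736 \left(- \frac{1}{284}\right) = - \frac{184}{71}$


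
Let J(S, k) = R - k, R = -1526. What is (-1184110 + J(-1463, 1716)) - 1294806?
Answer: -2482158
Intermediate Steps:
J(S, k) = -1526 - k
(-1184110 + J(-1463, 1716)) - 1294806 = (-1184110 + (-1526 - 1*1716)) - 1294806 = (-1184110 + (-1526 - 1716)) - 1294806 = (-1184110 - 3242) - 1294806 = -1187352 - 1294806 = -2482158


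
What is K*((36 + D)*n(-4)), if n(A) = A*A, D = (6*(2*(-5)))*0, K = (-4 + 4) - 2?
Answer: -1152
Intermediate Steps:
K = -2 (K = 0 - 2 = -2)
D = 0 (D = (6*(-10))*0 = -60*0 = 0)
n(A) = A²
K*((36 + D)*n(-4)) = -2*(36 + 0)*(-4)² = -72*16 = -2*576 = -1152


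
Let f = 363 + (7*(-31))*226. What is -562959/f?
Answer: 562959/48679 ≈ 11.565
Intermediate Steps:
f = -48679 (f = 363 - 217*226 = 363 - 49042 = -48679)
-562959/f = -562959/(-48679) = -562959*(-1/48679) = 562959/48679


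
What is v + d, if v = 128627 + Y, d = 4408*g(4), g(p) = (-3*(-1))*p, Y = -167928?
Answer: 13595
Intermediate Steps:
g(p) = 3*p
d = 52896 (d = 4408*(3*4) = 4408*12 = 52896)
v = -39301 (v = 128627 - 167928 = -39301)
v + d = -39301 + 52896 = 13595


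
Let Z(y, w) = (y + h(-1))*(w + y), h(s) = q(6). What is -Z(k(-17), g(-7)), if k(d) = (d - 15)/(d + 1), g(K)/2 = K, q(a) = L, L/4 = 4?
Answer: 216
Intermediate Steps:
L = 16 (L = 4*4 = 16)
q(a) = 16
h(s) = 16
g(K) = 2*K
k(d) = (-15 + d)/(1 + d)
Z(y, w) = (16 + y)*(w + y) (Z(y, w) = (y + 16)*(w + y) = (16 + y)*(w + y))
-Z(k(-17), g(-7)) = -(((-15 - 17)/(1 - 17))² + 16*(2*(-7)) + 16*((-15 - 17)/(1 - 17)) + (2*(-7))*((-15 - 17)/(1 - 17))) = -((-32/(-16))² + 16*(-14) + 16*(-32/(-16)) - 14*(-32)/(-16)) = -((-1/16*(-32))² - 224 + 16*(-1/16*(-32)) - (-7)*(-32)/8) = -(2² - 224 + 16*2 - 14*2) = -(4 - 224 + 32 - 28) = -1*(-216) = 216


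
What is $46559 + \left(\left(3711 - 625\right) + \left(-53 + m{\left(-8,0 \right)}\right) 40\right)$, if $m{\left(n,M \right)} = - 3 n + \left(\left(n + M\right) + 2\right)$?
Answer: $48245$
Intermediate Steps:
$m{\left(n,M \right)} = 2 + M - 2 n$ ($m{\left(n,M \right)} = - 3 n + \left(\left(M + n\right) + 2\right) = - 3 n + \left(2 + M + n\right) = 2 + M - 2 n$)
$46559 + \left(\left(3711 - 625\right) + \left(-53 + m{\left(-8,0 \right)}\right) 40\right) = 46559 + \left(\left(3711 - 625\right) + \left(-53 + \left(2 + 0 - -16\right)\right) 40\right) = 46559 + \left(3086 + \left(-53 + \left(2 + 0 + 16\right)\right) 40\right) = 46559 + \left(3086 + \left(-53 + 18\right) 40\right) = 46559 + \left(3086 - 1400\right) = 46559 + 1686 = 48245$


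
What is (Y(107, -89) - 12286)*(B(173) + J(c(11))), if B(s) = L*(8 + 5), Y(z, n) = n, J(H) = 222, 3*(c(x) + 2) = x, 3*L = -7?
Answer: -2371875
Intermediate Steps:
L = -7/3 (L = (⅓)*(-7) = -7/3 ≈ -2.3333)
c(x) = -2 + x/3
B(s) = -91/3 (B(s) = -7*(8 + 5)/3 = -7/3*13 = -91/3)
(Y(107, -89) - 12286)*(B(173) + J(c(11))) = (-89 - 12286)*(-91/3 + 222) = -12375*575/3 = -2371875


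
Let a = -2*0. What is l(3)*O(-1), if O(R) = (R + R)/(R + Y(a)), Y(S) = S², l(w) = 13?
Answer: 26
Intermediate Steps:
a = 0
O(R) = 2 (O(R) = (R + R)/(R + 0²) = (2*R)/(R + 0) = (2*R)/R = 2)
l(3)*O(-1) = 13*2 = 26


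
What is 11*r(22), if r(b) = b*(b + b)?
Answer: 10648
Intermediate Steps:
r(b) = 2*b**2 (r(b) = b*(2*b) = 2*b**2)
11*r(22) = 11*(2*22**2) = 11*(2*484) = 11*968 = 10648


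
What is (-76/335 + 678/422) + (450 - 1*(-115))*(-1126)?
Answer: -44968992621/70685 ≈ -6.3619e+5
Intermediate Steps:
(-76/335 + 678/422) + (450 - 1*(-115))*(-1126) = (-76*1/335 + 678*(1/422)) + (450 + 115)*(-1126) = (-76/335 + 339/211) + 565*(-1126) = 97529/70685 - 636190 = -44968992621/70685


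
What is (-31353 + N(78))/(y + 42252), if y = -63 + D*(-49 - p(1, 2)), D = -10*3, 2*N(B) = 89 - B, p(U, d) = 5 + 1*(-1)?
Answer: -62695/87558 ≈ -0.71604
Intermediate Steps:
p(U, d) = 4 (p(U, d) = 5 - 1 = 4)
N(B) = 89/2 - B/2 (N(B) = (89 - B)/2 = 89/2 - B/2)
D = -30
y = 1527 (y = -63 - 30*(-49 - 1*4) = -63 - 30*(-49 - 4) = -63 - 30*(-53) = -63 + 1590 = 1527)
(-31353 + N(78))/(y + 42252) = (-31353 + (89/2 - 1/2*78))/(1527 + 42252) = (-31353 + (89/2 - 39))/43779 = (-31353 + 11/2)*(1/43779) = -62695/2*1/43779 = -62695/87558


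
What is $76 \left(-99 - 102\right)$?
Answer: $-15276$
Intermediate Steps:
$76 \left(-99 - 102\right) = 76 \left(-201\right) = -15276$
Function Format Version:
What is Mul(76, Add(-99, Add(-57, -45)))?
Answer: -15276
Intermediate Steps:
Mul(76, Add(-99, Add(-57, -45))) = Mul(76, Add(-99, -102)) = Mul(76, -201) = -15276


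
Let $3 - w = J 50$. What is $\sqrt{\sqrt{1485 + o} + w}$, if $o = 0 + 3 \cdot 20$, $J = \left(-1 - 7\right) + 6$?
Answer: $\sqrt{103 + \sqrt{1545}} \approx 11.929$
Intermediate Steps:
$J = -2$ ($J = -8 + 6 = -2$)
$o = 60$ ($o = 0 + 60 = 60$)
$w = 103$ ($w = 3 - \left(-2\right) 50 = 3 - -100 = 3 + 100 = 103$)
$\sqrt{\sqrt{1485 + o} + w} = \sqrt{\sqrt{1485 + 60} + 103} = \sqrt{\sqrt{1545} + 103} = \sqrt{103 + \sqrt{1545}}$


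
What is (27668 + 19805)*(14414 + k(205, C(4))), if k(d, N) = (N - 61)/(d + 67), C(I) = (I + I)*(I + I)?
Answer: 186123166003/272 ≈ 6.8428e+8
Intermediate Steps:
C(I) = 4*I² (C(I) = (2*I)*(2*I) = 4*I²)
k(d, N) = (-61 + N)/(67 + d)
(27668 + 19805)*(14414 + k(205, C(4))) = (27668 + 19805)*(14414 + (-61 + 4*4²)/(67 + 205)) = 47473*(14414 + (-61 + 4*16)/272) = 47473*(14414 + (-61 + 64)/272) = 47473*(14414 + (1/272)*3) = 47473*(14414 + 3/272) = 47473*(3920611/272) = 186123166003/272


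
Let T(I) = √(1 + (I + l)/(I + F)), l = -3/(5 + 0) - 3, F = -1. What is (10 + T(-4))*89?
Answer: 890 + 267*√7/5 ≈ 1031.3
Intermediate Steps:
l = -18/5 (l = -3/5 - 3 = -3*⅕ - 3 = -⅗ - 3 = -18/5 ≈ -3.6000)
T(I) = √(1 + (-18/5 + I)/(-1 + I)) (T(I) = √(1 + (I - 18/5)/(I - 1)) = √(1 + (-18/5 + I)/(-1 + I)))
(10 + T(-4))*89 = (10 + √5*√((-23 + 10*(-4))/(-1 - 4))/5)*89 = (10 + √5*√((-23 - 40)/(-5))/5)*89 = (10 + √5*√(-⅕*(-63))/5)*89 = (10 + √5*√(63/5)/5)*89 = (10 + √5*(3*√35/5)/5)*89 = (10 + 3*√7/5)*89 = 890 + 267*√7/5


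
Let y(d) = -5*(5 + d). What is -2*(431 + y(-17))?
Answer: -982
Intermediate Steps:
y(d) = -25 - 5*d
-2*(431 + y(-17)) = -2*(431 + (-25 - 5*(-17))) = -2*(431 + (-25 + 85)) = -2*(431 + 60) = -2*491 = -982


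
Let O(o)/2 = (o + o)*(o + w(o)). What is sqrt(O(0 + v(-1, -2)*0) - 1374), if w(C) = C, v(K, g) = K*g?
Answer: I*sqrt(1374) ≈ 37.068*I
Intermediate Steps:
O(o) = 8*o**2 (O(o) = 2*((o + o)*(o + o)) = 2*((2*o)*(2*o)) = 2*(4*o**2) = 8*o**2)
sqrt(O(0 + v(-1, -2)*0) - 1374) = sqrt(8*(0 - 1*(-2)*0)**2 - 1374) = sqrt(8*(0 + 2*0)**2 - 1374) = sqrt(8*(0 + 0)**2 - 1374) = sqrt(8*0**2 - 1374) = sqrt(8*0 - 1374) = sqrt(0 - 1374) = sqrt(-1374) = I*sqrt(1374)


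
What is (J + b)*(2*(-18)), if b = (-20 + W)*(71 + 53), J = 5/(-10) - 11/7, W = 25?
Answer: -155718/7 ≈ -22245.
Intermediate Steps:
J = -29/14 (J = 5*(-⅒) - 11*⅐ = -½ - 11/7 = -29/14 ≈ -2.0714)
b = 620 (b = (-20 + 25)*(71 + 53) = 5*124 = 620)
(J + b)*(2*(-18)) = (-29/14 + 620)*(2*(-18)) = (8651/14)*(-36) = -155718/7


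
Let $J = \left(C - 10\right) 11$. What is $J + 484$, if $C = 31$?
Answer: $715$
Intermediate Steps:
$J = 231$ ($J = \left(31 - 10\right) 11 = 21 \cdot 11 = 231$)
$J + 484 = 231 + 484 = 715$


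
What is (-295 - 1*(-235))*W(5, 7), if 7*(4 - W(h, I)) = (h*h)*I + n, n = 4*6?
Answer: 10260/7 ≈ 1465.7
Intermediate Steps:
n = 24
W(h, I) = 4/7 - I*h²/7 (W(h, I) = 4 - ((h*h)*I + 24)/7 = 4 - (h²*I + 24)/7 = 4 - (I*h² + 24)/7 = 4 - (24 + I*h²)/7 = 4 + (-24/7 - I*h²/7) = 4/7 - I*h²/7)
(-295 - 1*(-235))*W(5, 7) = (-295 - 1*(-235))*(4/7 - ⅐*7*5²) = (-295 + 235)*(4/7 - ⅐*7*25) = -60*(4/7 - 25) = -60*(-171/7) = 10260/7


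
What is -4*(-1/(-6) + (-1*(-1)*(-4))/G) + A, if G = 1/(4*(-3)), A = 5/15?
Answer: -577/3 ≈ -192.33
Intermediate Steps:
A = ⅓ (A = 5*(1/15) = ⅓ ≈ 0.33333)
G = -1/12 (G = 1/(-12) = -1/12 ≈ -0.083333)
-4*(-1/(-6) + (-1*(-1)*(-4))/G) + A = -4*(-1/(-6) + (-1*(-1)*(-4))/(-1/12)) + ⅓ = -4*(-1*(-⅙) + (1*(-4))*(-12)) + ⅓ = -4*(⅙ - 4*(-12)) + ⅓ = -4*(⅙ + 48) + ⅓ = -4*289/6 + ⅓ = -578/3 + ⅓ = -577/3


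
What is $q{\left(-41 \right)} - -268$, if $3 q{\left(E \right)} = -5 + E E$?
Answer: $\frac{2480}{3} \approx 826.67$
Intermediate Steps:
$q{\left(E \right)} = - \frac{5}{3} + \frac{E^{2}}{3}$ ($q{\left(E \right)} = \frac{-5 + E E}{3} = \frac{-5 + E^{2}}{3} = - \frac{5}{3} + \frac{E^{2}}{3}$)
$q{\left(-41 \right)} - -268 = \left(- \frac{5}{3} + \frac{\left(-41\right)^{2}}{3}\right) - -268 = \left(- \frac{5}{3} + \frac{1}{3} \cdot 1681\right) + 268 = \left(- \frac{5}{3} + \frac{1681}{3}\right) + 268 = \frac{1676}{3} + 268 = \frac{2480}{3}$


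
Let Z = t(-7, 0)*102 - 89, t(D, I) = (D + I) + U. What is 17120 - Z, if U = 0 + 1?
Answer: 17821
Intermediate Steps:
U = 1
t(D, I) = 1 + D + I (t(D, I) = (D + I) + 1 = 1 + D + I)
Z = -701 (Z = (1 - 7 + 0)*102 - 89 = -6*102 - 89 = -612 - 89 = -701)
17120 - Z = 17120 - 1*(-701) = 17120 + 701 = 17821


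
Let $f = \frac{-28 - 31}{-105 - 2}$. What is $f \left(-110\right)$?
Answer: $- \frac{6490}{107} \approx -60.654$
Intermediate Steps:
$f = \frac{59}{107}$ ($f = - \frac{59}{-107} = \left(-59\right) \left(- \frac{1}{107}\right) = \frac{59}{107} \approx 0.5514$)
$f \left(-110\right) = \frac{59}{107} \left(-110\right) = - \frac{6490}{107}$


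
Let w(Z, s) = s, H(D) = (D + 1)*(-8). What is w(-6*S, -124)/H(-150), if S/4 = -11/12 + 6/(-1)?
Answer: -31/298 ≈ -0.10403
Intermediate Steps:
S = -83/3 (S = 4*(-11/12 + 6/(-1)) = 4*(-11*1/12 + 6*(-1)) = 4*(-11/12 - 6) = 4*(-83/12) = -83/3 ≈ -27.667)
H(D) = -8 - 8*D (H(D) = (1 + D)*(-8) = -8 - 8*D)
w(-6*S, -124)/H(-150) = -124/(-8 - 8*(-150)) = -124/(-8 + 1200) = -124/1192 = -124*1/1192 = -31/298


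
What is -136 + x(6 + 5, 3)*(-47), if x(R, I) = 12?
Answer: -700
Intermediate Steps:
-136 + x(6 + 5, 3)*(-47) = -136 + 12*(-47) = -136 - 564 = -700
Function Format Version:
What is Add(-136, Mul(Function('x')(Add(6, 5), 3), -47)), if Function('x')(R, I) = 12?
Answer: -700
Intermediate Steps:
Add(-136, Mul(Function('x')(Add(6, 5), 3), -47)) = Add(-136, Mul(12, -47)) = Add(-136, -564) = -700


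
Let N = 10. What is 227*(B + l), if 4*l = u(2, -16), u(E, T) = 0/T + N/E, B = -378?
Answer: -342089/4 ≈ -85522.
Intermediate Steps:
u(E, T) = 10/E (u(E, T) = 0/T + 10/E = 0 + 10/E = 10/E)
l = 5/4 (l = (10/2)/4 = (10*(½))/4 = (¼)*5 = 5/4 ≈ 1.2500)
227*(B + l) = 227*(-378 + 5/4) = 227*(-1507/4) = -342089/4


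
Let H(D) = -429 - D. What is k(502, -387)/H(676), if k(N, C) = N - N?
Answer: 0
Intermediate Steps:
k(N, C) = 0
k(502, -387)/H(676) = 0/(-429 - 1*676) = 0/(-429 - 676) = 0/(-1105) = 0*(-1/1105) = 0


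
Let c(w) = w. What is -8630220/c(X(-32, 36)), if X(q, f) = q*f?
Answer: 719185/96 ≈ 7491.5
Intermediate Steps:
X(q, f) = f*q
-8630220/c(X(-32, 36)) = -8630220/(36*(-32)) = -8630220/(-1152) = -8630220*(-1/1152) = 719185/96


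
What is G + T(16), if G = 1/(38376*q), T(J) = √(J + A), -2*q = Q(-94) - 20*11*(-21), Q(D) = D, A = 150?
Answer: -1/86844888 + √166 ≈ 12.884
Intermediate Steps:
q = -2263 (q = -(-94 - 20*11*(-21))/2 = -(-94 - 220*(-21))/2 = -(-94 - 1*(-4620))/2 = -(-94 + 4620)/2 = -½*4526 = -2263)
T(J) = √(150 + J) (T(J) = √(J + 150) = √(150 + J))
G = -1/86844888 (G = 1/(38376*(-2263)) = (1/38376)*(-1/2263) = -1/86844888 ≈ -1.1515e-8)
G + T(16) = -1/86844888 + √(150 + 16) = -1/86844888 + √166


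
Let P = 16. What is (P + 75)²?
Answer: 8281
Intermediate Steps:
(P + 75)² = (16 + 75)² = 91² = 8281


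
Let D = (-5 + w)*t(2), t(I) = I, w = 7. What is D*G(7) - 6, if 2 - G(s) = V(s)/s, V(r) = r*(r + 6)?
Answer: -50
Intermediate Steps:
V(r) = r*(6 + r)
G(s) = -4 - s (G(s) = 2 - s*(6 + s)/s = 2 - (6 + s) = 2 + (-6 - s) = -4 - s)
D = 4 (D = (-5 + 7)*2 = 2*2 = 4)
D*G(7) - 6 = 4*(-4 - 1*7) - 6 = 4*(-4 - 7) - 6 = 4*(-11) - 6 = -44 - 6 = -50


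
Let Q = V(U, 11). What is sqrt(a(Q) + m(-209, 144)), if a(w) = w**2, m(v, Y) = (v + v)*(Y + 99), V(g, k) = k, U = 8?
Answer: I*sqrt(101453) ≈ 318.52*I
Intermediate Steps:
Q = 11
m(v, Y) = 2*v*(99 + Y) (m(v, Y) = (2*v)*(99 + Y) = 2*v*(99 + Y))
sqrt(a(Q) + m(-209, 144)) = sqrt(11**2 + 2*(-209)*(99 + 144)) = sqrt(121 + 2*(-209)*243) = sqrt(121 - 101574) = sqrt(-101453) = I*sqrt(101453)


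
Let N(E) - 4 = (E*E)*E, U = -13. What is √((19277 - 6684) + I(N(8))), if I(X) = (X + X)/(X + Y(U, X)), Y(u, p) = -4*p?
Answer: √113331/3 ≈ 112.22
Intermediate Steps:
N(E) = 4 + E³ (N(E) = 4 + (E*E)*E = 4 + E²*E = 4 + E³)
I(X) = -⅔ (I(X) = (X + X)/(X - 4*X) = (2*X)/((-3*X)) = (2*X)*(-1/(3*X)) = -⅔)
√((19277 - 6684) + I(N(8))) = √((19277 - 6684) - ⅔) = √(12593 - ⅔) = √(37777/3) = √113331/3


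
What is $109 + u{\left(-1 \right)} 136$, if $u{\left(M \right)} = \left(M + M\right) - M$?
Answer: $-27$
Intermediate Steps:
$u{\left(M \right)} = M$ ($u{\left(M \right)} = 2 M - M = M$)
$109 + u{\left(-1 \right)} 136 = 109 - 136 = -27$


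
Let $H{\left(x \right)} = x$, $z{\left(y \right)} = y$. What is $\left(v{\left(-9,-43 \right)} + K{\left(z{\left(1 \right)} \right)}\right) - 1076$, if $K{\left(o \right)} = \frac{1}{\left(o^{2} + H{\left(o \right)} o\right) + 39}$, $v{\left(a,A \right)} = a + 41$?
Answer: $- \frac{42803}{41} \approx -1044.0$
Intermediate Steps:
$v{\left(a,A \right)} = 41 + a$
$K{\left(o \right)} = \frac{1}{39 + 2 o^{2}}$ ($K{\left(o \right)} = \frac{1}{\left(o^{2} + o o\right) + 39} = \frac{1}{\left(o^{2} + o^{2}\right) + 39} = \frac{1}{2 o^{2} + 39} = \frac{1}{39 + 2 o^{2}}$)
$\left(v{\left(-9,-43 \right)} + K{\left(z{\left(1 \right)} \right)}\right) - 1076 = \left(\left(41 - 9\right) + \frac{1}{39 + 2 \cdot 1^{2}}\right) - 1076 = \left(32 + \frac{1}{39 + 2 \cdot 1}\right) - 1076 = \left(32 + \frac{1}{39 + 2}\right) - 1076 = \left(32 + \frac{1}{41}\right) - 1076 = \frac{1313}{41} - 1076 = - \frac{42803}{41}$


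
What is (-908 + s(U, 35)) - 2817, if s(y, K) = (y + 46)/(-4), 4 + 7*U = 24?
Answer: -52321/14 ≈ -3737.2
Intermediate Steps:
U = 20/7 (U = -4/7 + (⅐)*24 = -4/7 + 24/7 = 20/7 ≈ 2.8571)
s(y, K) = -23/2 - y/4 (s(y, K) = (46 + y)*(-¼) = -23/2 - y/4)
(-908 + s(U, 35)) - 2817 = (-908 + (-23/2 - ¼*20/7)) - 2817 = (-908 + (-23/2 - 5/7)) - 2817 = (-908 - 171/14) - 2817 = -12883/14 - 2817 = -52321/14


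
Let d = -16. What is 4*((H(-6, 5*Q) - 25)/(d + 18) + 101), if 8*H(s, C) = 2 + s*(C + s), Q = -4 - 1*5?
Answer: 431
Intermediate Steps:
Q = -9 (Q = -4 - 5 = -9)
H(s, C) = 1/4 + s*(C + s)/8 (H(s, C) = (2 + s*(C + s))/8 = 1/4 + s*(C + s)/8)
4*((H(-6, 5*Q) - 25)/(d + 18) + 101) = 4*(((1/4 + (1/8)*(-6)**2 + (1/8)*(5*(-9))*(-6)) - 25)/(-16 + 18) + 101) = 4*(((1/4 + (1/8)*36 + (1/8)*(-45)*(-6)) - 25)/2 + 101) = 4*(((1/4 + 9/2 + 135/4) - 25)*(1/2) + 101) = 4*((77/2 - 25)*(1/2) + 101) = 4*((27/2)*(1/2) + 101) = 4*(27/4 + 101) = 4*(431/4) = 431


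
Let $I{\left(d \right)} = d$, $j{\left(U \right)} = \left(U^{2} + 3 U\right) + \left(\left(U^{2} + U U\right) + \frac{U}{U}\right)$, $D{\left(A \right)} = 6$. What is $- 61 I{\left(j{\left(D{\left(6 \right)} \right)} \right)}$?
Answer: $-7747$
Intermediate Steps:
$j{\left(U \right)} = 1 + 3 U + 3 U^{2}$ ($j{\left(U \right)} = \left(U^{2} + 3 U\right) + \left(\left(U^{2} + U^{2}\right) + 1\right) = \left(U^{2} + 3 U\right) + \left(2 U^{2} + 1\right) = \left(U^{2} + 3 U\right) + \left(1 + 2 U^{2}\right) = 1 + 3 U + 3 U^{2}$)
$- 61 I{\left(j{\left(D{\left(6 \right)} \right)} \right)} = - 61 \left(1 + 3 \cdot 6 + 3 \cdot 6^{2}\right) = - 61 \left(1 + 18 + 3 \cdot 36\right) = - 61 \left(1 + 18 + 108\right) = \left(-61\right) 127 = -7747$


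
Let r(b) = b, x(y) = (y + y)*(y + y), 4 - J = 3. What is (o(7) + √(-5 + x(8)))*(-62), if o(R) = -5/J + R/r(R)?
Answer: 248 - 62*√251 ≈ -734.26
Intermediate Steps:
J = 1 (J = 4 - 1*3 = 4 - 3 = 1)
x(y) = 4*y² (x(y) = (2*y)*(2*y) = 4*y²)
o(R) = -4 (o(R) = -5/1 + R/R = -5*1 + 1 = -5 + 1 = -4)
(o(7) + √(-5 + x(8)))*(-62) = (-4 + √(-5 + 4*8²))*(-62) = (-4 + √(-5 + 4*64))*(-62) = (-4 + √(-5 + 256))*(-62) = (-4 + √251)*(-62) = 248 - 62*√251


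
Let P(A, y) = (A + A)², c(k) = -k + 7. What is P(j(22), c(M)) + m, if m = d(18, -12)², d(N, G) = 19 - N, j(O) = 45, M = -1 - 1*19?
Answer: 8101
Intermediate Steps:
M = -20 (M = -1 - 19 = -20)
c(k) = 7 - k
P(A, y) = 4*A² (P(A, y) = (2*A)² = 4*A²)
m = 1 (m = (19 - 1*18)² = (19 - 18)² = 1² = 1)
P(j(22), c(M)) + m = 4*45² + 1 = 4*2025 + 1 = 8100 + 1 = 8101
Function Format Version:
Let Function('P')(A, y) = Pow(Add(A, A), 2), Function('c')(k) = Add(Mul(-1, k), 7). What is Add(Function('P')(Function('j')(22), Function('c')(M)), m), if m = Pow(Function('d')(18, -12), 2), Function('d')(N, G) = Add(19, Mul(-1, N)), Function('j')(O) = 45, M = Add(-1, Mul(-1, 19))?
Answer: 8101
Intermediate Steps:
M = -20 (M = Add(-1, -19) = -20)
Function('c')(k) = Add(7, Mul(-1, k))
Function('P')(A, y) = Mul(4, Pow(A, 2)) (Function('P')(A, y) = Pow(Mul(2, A), 2) = Mul(4, Pow(A, 2)))
m = 1 (m = Pow(Add(19, Mul(-1, 18)), 2) = Pow(Add(19, -18), 2) = Pow(1, 2) = 1)
Add(Function('P')(Function('j')(22), Function('c')(M)), m) = Add(Mul(4, Pow(45, 2)), 1) = Add(Mul(4, 2025), 1) = Add(8100, 1) = 8101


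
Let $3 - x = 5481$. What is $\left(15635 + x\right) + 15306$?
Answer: $25463$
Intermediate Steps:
$x = -5478$ ($x = 3 - 5481 = -5478$)
$\left(15635 + x\right) + 15306 = \left(15635 - 5478\right) + 15306 = 10157 + 15306 = 25463$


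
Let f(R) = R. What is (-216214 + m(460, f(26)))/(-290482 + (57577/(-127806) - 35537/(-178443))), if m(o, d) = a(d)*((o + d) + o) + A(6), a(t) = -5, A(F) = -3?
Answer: 1679645432085642/2208254407556915 ≈ 0.76062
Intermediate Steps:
m(o, d) = -3 - 10*o - 5*d (m(o, d) = -5*((o + d) + o) - 3 = -5*((d + o) + o) - 3 = -5*(d + 2*o) - 3 = (-10*o - 5*d) - 3 = -3 - 10*o - 5*d)
(-216214 + m(460, f(26)))/(-290482 + (57577/(-127806) - 35537/(-178443))) = (-216214 + (-3 - 10*460 - 5*26))/(-290482 + (57577/(-127806) - 35537/(-178443))) = (-216214 + (-3 - 4600 - 130))/(-290482 + (57577*(-1/127806) - 35537*(-1/178443))) = (-216214 - 4733)/(-290482 + (-57577/127806 + 35537/178443)) = -220947/(-290482 - 1910790263/7602028686) = -220947/(-2208254407556915/7602028686) = -220947*(-7602028686/2208254407556915) = 1679645432085642/2208254407556915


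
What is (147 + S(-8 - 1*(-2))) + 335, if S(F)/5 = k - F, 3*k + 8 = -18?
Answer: 1406/3 ≈ 468.67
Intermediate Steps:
k = -26/3 (k = -8/3 + (⅓)*(-18) = -8/3 - 6 = -26/3 ≈ -8.6667)
S(F) = -130/3 - 5*F (S(F) = 5*(-26/3 - F) = -130/3 - 5*F)
(147 + S(-8 - 1*(-2))) + 335 = (147 + (-130/3 - 5*(-8 - 1*(-2)))) + 335 = (147 + (-130/3 - 5*(-8 + 2))) + 335 = (147 + (-130/3 - 5*(-6))) + 335 = (147 + (-130/3 + 30)) + 335 = (147 - 40/3) + 335 = 401/3 + 335 = 1406/3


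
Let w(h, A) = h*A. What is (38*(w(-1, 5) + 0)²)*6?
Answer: 5700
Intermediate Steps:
w(h, A) = A*h
(38*(w(-1, 5) + 0)²)*6 = (38*(5*(-1) + 0)²)*6 = (38*(-5 + 0)²)*6 = (38*(-5)²)*6 = (38*25)*6 = 950*6 = 5700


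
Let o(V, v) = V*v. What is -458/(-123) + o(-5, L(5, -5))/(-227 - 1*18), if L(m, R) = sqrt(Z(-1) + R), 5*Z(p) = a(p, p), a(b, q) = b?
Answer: 458/123 + I*sqrt(130)/245 ≈ 3.7236 + 0.046538*I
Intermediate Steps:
Z(p) = p/5
L(m, R) = sqrt(-1/5 + R) (L(m, R) = sqrt((1/5)*(-1) + R) = sqrt(-1/5 + R))
-458/(-123) + o(-5, L(5, -5))/(-227 - 1*18) = -458/(-123) + (-sqrt(-5 + 25*(-5)))/(-227 - 1*18) = -458*(-1/123) + (-sqrt(-5 - 125))/(-227 - 18) = 458/123 - sqrt(-130)/(-245) = 458/123 - I*sqrt(130)*(-1/245) = 458/123 + I*sqrt(130)/245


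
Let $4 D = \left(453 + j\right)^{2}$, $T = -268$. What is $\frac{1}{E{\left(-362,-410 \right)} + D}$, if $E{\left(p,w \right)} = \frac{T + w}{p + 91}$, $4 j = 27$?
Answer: $\frac{17344}{916543983} \approx 1.8923 \cdot 10^{-5}$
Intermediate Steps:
$j = \frac{27}{4}$ ($j = \frac{1}{4} \cdot 27 = \frac{27}{4} \approx 6.75$)
$D = \frac{3381921}{64}$ ($D = \frac{\left(453 + \frac{27}{4}\right)^{2}}{4} = \frac{\left(\frac{1839}{4}\right)^{2}}{4} = \frac{1}{4} \cdot \frac{3381921}{16} = \frac{3381921}{64} \approx 52843.0$)
$E{\left(p,w \right)} = \frac{-268 + w}{91 + p}$ ($E{\left(p,w \right)} = \frac{-268 + w}{p + 91} = \frac{-268 + w}{91 + p}$)
$\frac{1}{E{\left(-362,-410 \right)} + D} = \frac{1}{\frac{-268 - 410}{91 - 362} + \frac{3381921}{64}} = \frac{1}{\frac{1}{-271} \left(-678\right) + \frac{3381921}{64}} = \frac{1}{\left(- \frac{1}{271}\right) \left(-678\right) + \frac{3381921}{64}} = \frac{1}{\frac{678}{271} + \frac{3381921}{64}} = \frac{1}{\frac{916543983}{17344}} = \frac{17344}{916543983}$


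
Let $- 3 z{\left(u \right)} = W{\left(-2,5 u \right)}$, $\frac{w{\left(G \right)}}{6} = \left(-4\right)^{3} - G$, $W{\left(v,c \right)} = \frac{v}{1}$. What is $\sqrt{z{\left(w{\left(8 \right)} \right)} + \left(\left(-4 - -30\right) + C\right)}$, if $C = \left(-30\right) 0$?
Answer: $\frac{4 \sqrt{15}}{3} \approx 5.164$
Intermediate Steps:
$C = 0$
$W{\left(v,c \right)} = v$ ($W{\left(v,c \right)} = v 1 = v$)
$w{\left(G \right)} = -384 - 6 G$ ($w{\left(G \right)} = 6 \left(\left(-4\right)^{3} - G\right) = 6 \left(-64 - G\right) = -384 - 6 G$)
$z{\left(u \right)} = \frac{2}{3}$ ($z{\left(u \right)} = \left(- \frac{1}{3}\right) \left(-2\right) = \frac{2}{3}$)
$\sqrt{z{\left(w{\left(8 \right)} \right)} + \left(\left(-4 - -30\right) + C\right)} = \sqrt{\frac{2}{3} + \left(\left(-4 - -30\right) + 0\right)} = \sqrt{\frac{2}{3} + \left(\left(-4 + 30\right) + 0\right)} = \sqrt{\frac{2}{3} + \left(26 + 0\right)} = \sqrt{\frac{2}{3} + 26} = \sqrt{\frac{80}{3}} = \frac{4 \sqrt{15}}{3}$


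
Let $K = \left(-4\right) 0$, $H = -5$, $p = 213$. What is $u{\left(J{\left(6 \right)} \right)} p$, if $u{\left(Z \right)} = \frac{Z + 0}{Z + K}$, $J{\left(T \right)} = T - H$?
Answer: $213$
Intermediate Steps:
$K = 0$
$J{\left(T \right)} = 5 + T$ ($J{\left(T \right)} = T - -5 = T + 5 = 5 + T$)
$u{\left(Z \right)} = 1$ ($u{\left(Z \right)} = \frac{Z + 0}{Z + 0} = \frac{Z}{Z} = 1$)
$u{\left(J{\left(6 \right)} \right)} p = 1 \cdot 213 = 213$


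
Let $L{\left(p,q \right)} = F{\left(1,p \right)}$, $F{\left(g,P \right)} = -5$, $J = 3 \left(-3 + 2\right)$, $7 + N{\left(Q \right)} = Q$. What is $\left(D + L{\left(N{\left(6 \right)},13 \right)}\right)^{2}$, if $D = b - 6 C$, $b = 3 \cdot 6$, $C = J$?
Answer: $961$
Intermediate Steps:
$N{\left(Q \right)} = -7 + Q$
$J = -3$ ($J = 3 \left(-1\right) = -3$)
$C = -3$
$b = 18$
$D = 36$ ($D = 18 - -18 = 18 + 18 = 36$)
$L{\left(p,q \right)} = -5$
$\left(D + L{\left(N{\left(6 \right)},13 \right)}\right)^{2} = \left(36 - 5\right)^{2} = 31^{2} = 961$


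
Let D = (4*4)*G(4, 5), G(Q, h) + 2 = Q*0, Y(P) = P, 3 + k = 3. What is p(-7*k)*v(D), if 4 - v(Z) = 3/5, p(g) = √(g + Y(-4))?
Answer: 34*I/5 ≈ 6.8*I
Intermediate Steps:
k = 0 (k = -3 + 3 = 0)
G(Q, h) = -2 (G(Q, h) = -2 + Q*0 = -2 + 0 = -2)
D = -32 (D = (4*4)*(-2) = 16*(-2) = -32)
p(g) = √(-4 + g) (p(g) = √(g - 4) = √(-4 + g))
v(Z) = 17/5 (v(Z) = 4 - 3/5 = 4 - 1*⅗ = 4 - ⅗ = 17/5)
p(-7*k)*v(D) = √(-4 - 7*0)*(17/5) = √(-4 + 0)*(17/5) = √(-4)*(17/5) = (2*I)*(17/5) = 34*I/5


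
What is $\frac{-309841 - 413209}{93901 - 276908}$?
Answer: $\frac{723050}{183007} \approx 3.9509$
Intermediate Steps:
$\frac{-309841 - 413209}{93901 - 276908} = - \frac{723050}{-183007} = \left(-723050\right) \left(- \frac{1}{183007}\right) = \frac{723050}{183007}$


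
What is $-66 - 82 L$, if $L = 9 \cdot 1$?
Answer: $-804$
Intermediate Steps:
$L = 9$
$-66 - 82 L = -66 - 738 = -804$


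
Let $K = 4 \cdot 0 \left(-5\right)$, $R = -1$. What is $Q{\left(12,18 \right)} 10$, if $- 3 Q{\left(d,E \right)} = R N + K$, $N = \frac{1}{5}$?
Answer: $\frac{2}{3} \approx 0.66667$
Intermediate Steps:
$K = 0$ ($K = 0 \left(-5\right) = 0$)
$N = \frac{1}{5} \approx 0.2$
$Q{\left(d,E \right)} = \frac{1}{15}$ ($Q{\left(d,E \right)} = - \frac{\left(-1\right) \frac{1}{5} + 0}{3} = - \frac{- \frac{1}{5} + 0}{3} = \left(- \frac{1}{3}\right) \left(- \frac{1}{5}\right) = \frac{1}{15}$)
$Q{\left(12,18 \right)} 10 = \frac{1}{15} \cdot 10 = \frac{2}{3}$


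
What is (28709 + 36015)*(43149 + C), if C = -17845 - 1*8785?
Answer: 1069175756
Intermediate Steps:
C = -26630 (C = -17845 - 8785 = -26630)
(28709 + 36015)*(43149 + C) = (28709 + 36015)*(43149 - 26630) = 64724*16519 = 1069175756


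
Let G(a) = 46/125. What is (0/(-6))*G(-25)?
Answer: 0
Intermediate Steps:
G(a) = 46/125 (G(a) = 46*(1/125) = 46/125)
(0/(-6))*G(-25) = (0/(-6))*(46/125) = (0*(-⅙))*(46/125) = 0*(46/125) = 0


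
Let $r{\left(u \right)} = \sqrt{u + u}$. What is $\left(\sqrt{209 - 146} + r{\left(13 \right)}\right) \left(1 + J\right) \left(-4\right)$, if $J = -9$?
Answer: $32 \sqrt{26} + 96 \sqrt{7} \approx 417.16$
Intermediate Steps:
$r{\left(u \right)} = \sqrt{2} \sqrt{u}$ ($r{\left(u \right)} = \sqrt{2 u} = \sqrt{2} \sqrt{u}$)
$\left(\sqrt{209 - 146} + r{\left(13 \right)}\right) \left(1 + J\right) \left(-4\right) = \left(\sqrt{209 - 146} + \sqrt{2} \sqrt{13}\right) \left(1 - 9\right) \left(-4\right) = \left(\sqrt{63} + \sqrt{26}\right) \left(\left(-8\right) \left(-4\right)\right) = \left(3 \sqrt{7} + \sqrt{26}\right) 32 = \left(\sqrt{26} + 3 \sqrt{7}\right) 32 = 32 \sqrt{26} + 96 \sqrt{7}$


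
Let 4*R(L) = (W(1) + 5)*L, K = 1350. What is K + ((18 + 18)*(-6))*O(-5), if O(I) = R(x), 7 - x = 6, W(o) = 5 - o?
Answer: 864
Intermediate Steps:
x = 1 (x = 7 - 1*6 = 7 - 6 = 1)
R(L) = 9*L/4 (R(L) = (((5 - 1*1) + 5)*L)/4 = (((5 - 1) + 5)*L)/4 = ((4 + 5)*L)/4 = (9*L)/4 = 9*L/4)
O(I) = 9/4 (O(I) = (9/4)*1 = 9/4)
K + ((18 + 18)*(-6))*O(-5) = 1350 + ((18 + 18)*(-6))*(9/4) = 1350 + (36*(-6))*(9/4) = 1350 - 216*9/4 = 1350 - 486 = 864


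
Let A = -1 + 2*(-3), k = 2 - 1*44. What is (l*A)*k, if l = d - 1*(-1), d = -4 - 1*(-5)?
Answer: 588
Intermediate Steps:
k = -42 (k = 2 - 44 = -42)
A = -7 (A = -1 - 6 = -7)
d = 1 (d = -4 + 5 = 1)
l = 2 (l = 1 - 1*(-1) = 1 + 1 = 2)
(l*A)*k = (2*(-7))*(-42) = -14*(-42) = 588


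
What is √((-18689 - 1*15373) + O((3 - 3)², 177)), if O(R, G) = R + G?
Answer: 3*I*√3765 ≈ 184.08*I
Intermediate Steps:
O(R, G) = G + R
√((-18689 - 1*15373) + O((3 - 3)², 177)) = √((-18689 - 1*15373) + (177 + (3 - 3)²)) = √((-18689 - 15373) + (177 + 0²)) = √(-34062 + (177 + 0)) = √(-34062 + 177) = √(-33885) = 3*I*√3765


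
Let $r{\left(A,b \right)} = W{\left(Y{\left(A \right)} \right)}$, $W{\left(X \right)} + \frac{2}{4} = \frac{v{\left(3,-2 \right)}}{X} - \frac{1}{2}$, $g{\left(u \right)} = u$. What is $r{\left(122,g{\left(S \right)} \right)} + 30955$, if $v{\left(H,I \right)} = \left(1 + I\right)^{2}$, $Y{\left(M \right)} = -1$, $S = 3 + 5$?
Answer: $30953$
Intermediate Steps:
$S = 8$
$W{\left(X \right)} = -1 + \frac{1}{X}$ ($W{\left(X \right)} = - \frac{1}{2} + \left(\frac{\left(1 - 2\right)^{2}}{X} - \frac{1}{2}\right) = - \frac{1}{2} + \left(\frac{\left(-1\right)^{2}}{X} - \frac{1}{2}\right) = - \frac{1}{2} - \left(\frac{1}{2} - \frac{1}{X}\right) = -1 + \frac{1}{X}$)
$r{\left(A,b \right)} = -2$ ($r{\left(A,b \right)} = \frac{1 - -1}{-1} = - (1 + 1) = \left(-1\right) 2 = -2$)
$r{\left(122,g{\left(S \right)} \right)} + 30955 = -2 + 30955 = 30953$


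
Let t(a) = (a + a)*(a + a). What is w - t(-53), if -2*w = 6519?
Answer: -28991/2 ≈ -14496.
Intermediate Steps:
w = -6519/2 (w = -1/2*6519 = -6519/2 ≈ -3259.5)
t(a) = 4*a**2 (t(a) = (2*a)*(2*a) = 4*a**2)
w - t(-53) = -6519/2 - 4*(-53)**2 = -6519/2 - 4*2809 = -6519/2 - 1*11236 = -6519/2 - 11236 = -28991/2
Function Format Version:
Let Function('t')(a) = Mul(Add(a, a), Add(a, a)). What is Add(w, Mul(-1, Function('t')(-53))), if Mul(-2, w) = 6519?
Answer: Rational(-28991, 2) ≈ -14496.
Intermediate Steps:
w = Rational(-6519, 2) (w = Mul(Rational(-1, 2), 6519) = Rational(-6519, 2) ≈ -3259.5)
Function('t')(a) = Mul(4, Pow(a, 2)) (Function('t')(a) = Mul(Mul(2, a), Mul(2, a)) = Mul(4, Pow(a, 2)))
Add(w, Mul(-1, Function('t')(-53))) = Add(Rational(-6519, 2), Mul(-1, Mul(4, Pow(-53, 2)))) = Add(Rational(-6519, 2), Mul(-1, Mul(4, 2809))) = Add(Rational(-6519, 2), Mul(-1, 11236)) = Add(Rational(-6519, 2), -11236) = Rational(-28991, 2)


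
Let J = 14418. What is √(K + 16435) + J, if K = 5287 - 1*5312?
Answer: 14418 + √16410 ≈ 14546.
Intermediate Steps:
K = -25 (K = 5287 - 5312 = -25)
√(K + 16435) + J = √(-25 + 16435) + 14418 = √16410 + 14418 = 14418 + √16410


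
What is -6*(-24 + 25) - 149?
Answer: -155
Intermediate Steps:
-6*(-24 + 25) - 149 = -6*1 - 149 = -6 - 149 = -155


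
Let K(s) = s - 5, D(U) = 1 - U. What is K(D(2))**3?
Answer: -216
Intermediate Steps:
K(s) = -5 + s
K(D(2))**3 = (-5 + (1 - 1*2))**3 = (-5 + (1 - 2))**3 = (-5 - 1)**3 = (-6)**3 = -216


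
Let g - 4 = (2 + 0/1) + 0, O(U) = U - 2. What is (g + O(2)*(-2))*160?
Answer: 960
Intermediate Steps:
O(U) = -2 + U
g = 6 (g = 4 + ((2 + 0/1) + 0) = 4 + ((2 + 0*1) + 0) = 4 + ((2 + 0) + 0) = 4 + (2 + 0) = 4 + 2 = 6)
(g + O(2)*(-2))*160 = (6 + (-2 + 2)*(-2))*160 = (6 + 0*(-2))*160 = (6 + 0)*160 = 6*160 = 960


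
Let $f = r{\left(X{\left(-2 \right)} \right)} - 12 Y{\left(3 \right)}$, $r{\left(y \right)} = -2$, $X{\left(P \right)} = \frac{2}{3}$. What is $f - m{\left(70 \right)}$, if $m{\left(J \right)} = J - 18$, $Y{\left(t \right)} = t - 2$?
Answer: $-66$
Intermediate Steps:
$X{\left(P \right)} = \frac{2}{3}$ ($X{\left(P \right)} = 2 \cdot \frac{1}{3} = \frac{2}{3}$)
$Y{\left(t \right)} = -2 + t$
$m{\left(J \right)} = -18 + J$
$f = -14$ ($f = -2 - 12 \left(-2 + 3\right) = -2 - 12 = -14$)
$f - m{\left(70 \right)} = -14 - \left(-18 + 70\right) = -14 - 52 = -66$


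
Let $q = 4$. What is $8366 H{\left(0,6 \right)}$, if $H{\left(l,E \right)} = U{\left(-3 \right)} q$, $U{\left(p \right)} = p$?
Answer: $-100392$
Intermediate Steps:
$H{\left(l,E \right)} = -12$ ($H{\left(l,E \right)} = \left(-3\right) 4 = -12$)
$8366 H{\left(0,6 \right)} = 8366 \left(-12\right) = -100392$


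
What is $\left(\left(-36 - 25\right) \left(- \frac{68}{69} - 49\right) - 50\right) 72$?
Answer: $\frac{4966536}{23} \approx 2.1594 \cdot 10^{5}$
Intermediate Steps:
$\left(\left(-36 - 25\right) \left(- \frac{68}{69} - 49\right) - 50\right) 72 = \left(- 61 \left(\left(-68\right) \frac{1}{69} - 49\right) - 50\right) 72 = \left(- 61 \left(- \frac{68}{69} - 49\right) - 50\right) 72 = \left(\left(-61\right) \left(- \frac{3449}{69}\right) - 50\right) 72 = \left(\frac{210389}{69} - 50\right) 72 = \frac{206939}{69} \cdot 72 = \frac{4966536}{23}$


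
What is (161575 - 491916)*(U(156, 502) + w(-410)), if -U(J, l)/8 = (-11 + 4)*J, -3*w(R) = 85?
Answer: -8629497943/3 ≈ -2.8765e+9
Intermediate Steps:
w(R) = -85/3 (w(R) = -⅓*85 = -85/3)
U(J, l) = 56*J (U(J, l) = -8*(-11 + 4)*J = -(-56)*J = 56*J)
(161575 - 491916)*(U(156, 502) + w(-410)) = (161575 - 491916)*(56*156 - 85/3) = -330341*(8736 - 85/3) = -330341*26123/3 = -8629497943/3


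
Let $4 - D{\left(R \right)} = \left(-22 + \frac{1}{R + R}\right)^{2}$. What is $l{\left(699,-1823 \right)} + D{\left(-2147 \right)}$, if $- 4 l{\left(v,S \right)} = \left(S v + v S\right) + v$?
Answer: $\frac{5867882350239}{9219218} \approx 6.3648 \cdot 10^{5}$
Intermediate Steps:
$l{\left(v,S \right)} = - \frac{v}{4} - \frac{S v}{2}$ ($l{\left(v,S \right)} = - \frac{\left(S v + v S\right) + v}{4} = - \frac{\left(S v + S v\right) + v}{4} = - \frac{2 S v + v}{4} = - \frac{v + 2 S v}{4} = - \frac{v}{4} - \frac{S v}{2}$)
$D{\left(R \right)} = 4 - \left(-22 + \frac{1}{2 R}\right)^{2}$ ($D{\left(R \right)} = 4 - \left(-22 + \frac{1}{R + R}\right)^{2} = 4 - \left(-22 + \frac{1}{2 R}\right)^{2}$)
$l{\left(699,-1823 \right)} + D{\left(-2147 \right)} = \left(- \frac{1}{4}\right) 699 \left(1 + 2 \left(-1823\right)\right) - \left(480 + \frac{1}{18438436} + \frac{22}{2147}\right) = \left(- \frac{1}{4}\right) 699 \left(1 - 3646\right) - \frac{8850638217}{18438436} = \left(- \frac{1}{4}\right) 699 \left(-3645\right) - \frac{8850638217}{18438436} = \frac{2547855}{4} - \frac{8850638217}{18438436} = \frac{5867882350239}{9219218}$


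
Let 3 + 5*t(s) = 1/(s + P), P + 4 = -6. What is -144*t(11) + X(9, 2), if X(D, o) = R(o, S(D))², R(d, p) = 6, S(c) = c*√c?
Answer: 468/5 ≈ 93.600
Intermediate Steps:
P = -10 (P = -4 - 6 = -10)
S(c) = c^(3/2)
t(s) = -⅗ + 1/(5*(-10 + s)) (t(s) = -⅗ + 1/(5*(s - 10)) = -⅗ + 1/(5*(-10 + s)))
X(D, o) = 36 (X(D, o) = 6² = 36)
-144*t(11) + X(9, 2) = -144*(31 - 3*11)/(5*(-10 + 11)) + 36 = -144*(31 - 33)/(5*1) + 36 = -144*(-2)/5 + 36 = -144*(-⅖) + 36 = 288/5 + 36 = 468/5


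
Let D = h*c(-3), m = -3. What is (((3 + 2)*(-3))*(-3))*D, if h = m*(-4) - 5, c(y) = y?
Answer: -945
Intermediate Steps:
h = 7 (h = -3*(-4) - 5 = 12 - 5 = 7)
D = -21 (D = 7*(-3) = -21)
(((3 + 2)*(-3))*(-3))*D = (((3 + 2)*(-3))*(-3))*(-21) = ((5*(-3))*(-3))*(-21) = -15*(-3)*(-21) = 45*(-21) = -945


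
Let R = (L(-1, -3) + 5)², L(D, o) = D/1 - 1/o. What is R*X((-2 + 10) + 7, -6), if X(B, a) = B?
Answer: 845/3 ≈ 281.67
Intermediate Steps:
L(D, o) = D - 1/o (L(D, o) = D*1 - 1/o = D - 1/o)
R = 169/9 (R = ((-1 - 1/(-3)) + 5)² = ((-1 - 1*(-⅓)) + 5)² = ((-1 + ⅓) + 5)² = (-⅔ + 5)² = (13/3)² = 169/9 ≈ 18.778)
R*X((-2 + 10) + 7, -6) = 169*((-2 + 10) + 7)/9 = 169*(8 + 7)/9 = (169/9)*15 = 845/3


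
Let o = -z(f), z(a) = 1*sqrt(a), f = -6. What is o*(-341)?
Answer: 341*I*sqrt(6) ≈ 835.28*I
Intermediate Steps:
z(a) = sqrt(a)
o = -I*sqrt(6) (o = -sqrt(-6) = -I*sqrt(6) ≈ -2.4495*I)
o*(-341) = -I*sqrt(6)*(-341) = 341*I*sqrt(6)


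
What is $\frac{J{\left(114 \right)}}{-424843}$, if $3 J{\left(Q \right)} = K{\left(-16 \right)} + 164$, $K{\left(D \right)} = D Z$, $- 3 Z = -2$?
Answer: $- \frac{460}{3823587} \approx -0.00012031$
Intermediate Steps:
$Z = \frac{2}{3}$ ($Z = \left(- \frac{1}{3}\right) \left(-2\right) = \frac{2}{3} \approx 0.66667$)
$K{\left(D \right)} = \frac{2 D}{3}$ ($K{\left(D \right)} = D \frac{2}{3} = \frac{2 D}{3}$)
$J{\left(Q \right)} = \frac{460}{9}$ ($J{\left(Q \right)} = \frac{\frac{2}{3} \left(-16\right) + 164}{3} = \frac{- \frac{32}{3} + 164}{3} = \frac{1}{3} \cdot \frac{460}{3} = \frac{460}{9}$)
$\frac{J{\left(114 \right)}}{-424843} = \frac{460}{9 \left(-424843\right)} = \frac{460}{9} \left(- \frac{1}{424843}\right) = - \frac{460}{3823587}$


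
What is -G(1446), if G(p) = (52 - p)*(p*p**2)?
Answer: 4214709563184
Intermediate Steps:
G(p) = p**3*(52 - p) (G(p) = (52 - p)*p**3 = p**3*(52 - p))
-G(1446) = -1446**3*(52 - 1*1446) = -3023464536*(52 - 1446) = -3023464536*(-1394) = -1*(-4214709563184) = 4214709563184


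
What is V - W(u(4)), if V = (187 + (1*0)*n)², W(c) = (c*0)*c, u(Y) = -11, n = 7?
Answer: 34969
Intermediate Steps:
W(c) = 0 (W(c) = 0*c = 0)
V = 34969 (V = (187 + (1*0)*7)² = (187 + 0*7)² = (187 + 0)² = 187² = 34969)
V - W(u(4)) = 34969 - 1*0 = 34969 + 0 = 34969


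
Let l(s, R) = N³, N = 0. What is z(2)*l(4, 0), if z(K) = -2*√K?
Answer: 0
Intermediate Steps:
l(s, R) = 0 (l(s, R) = 0³ = 0)
z(2)*l(4, 0) = -2*√2*0 = 0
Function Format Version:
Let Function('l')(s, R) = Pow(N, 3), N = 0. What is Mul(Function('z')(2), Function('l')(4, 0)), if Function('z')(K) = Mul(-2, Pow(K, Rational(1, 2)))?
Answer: 0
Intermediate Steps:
Function('l')(s, R) = 0 (Function('l')(s, R) = Pow(0, 3) = 0)
Mul(Function('z')(2), Function('l')(4, 0)) = Mul(Mul(-2, Pow(2, Rational(1, 2))), 0) = 0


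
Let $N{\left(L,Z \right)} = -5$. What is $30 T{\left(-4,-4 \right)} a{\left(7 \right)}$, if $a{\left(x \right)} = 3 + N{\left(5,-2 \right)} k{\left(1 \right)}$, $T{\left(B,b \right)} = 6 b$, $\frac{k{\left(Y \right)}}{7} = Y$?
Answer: $23040$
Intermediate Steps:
$k{\left(Y \right)} = 7 Y$
$a{\left(x \right)} = -32$ ($a{\left(x \right)} = 3 - 5 \cdot 7 \cdot 1 = 3 - 35 = -32$)
$30 T{\left(-4,-4 \right)} a{\left(7 \right)} = 30 \cdot 6 \left(-4\right) \left(-32\right) = 30 \left(-24\right) \left(-32\right) = \left(-720\right) \left(-32\right) = 23040$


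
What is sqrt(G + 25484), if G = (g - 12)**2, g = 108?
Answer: 10*sqrt(347) ≈ 186.28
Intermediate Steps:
G = 9216 (G = (108 - 12)**2 = 96**2 = 9216)
sqrt(G + 25484) = sqrt(9216 + 25484) = sqrt(34700) = 10*sqrt(347)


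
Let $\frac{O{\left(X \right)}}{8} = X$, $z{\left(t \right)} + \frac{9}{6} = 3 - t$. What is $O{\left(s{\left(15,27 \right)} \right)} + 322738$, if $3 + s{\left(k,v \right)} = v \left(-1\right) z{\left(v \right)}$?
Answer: $328222$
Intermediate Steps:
$z{\left(t \right)} = \frac{3}{2} - t$ ($z{\left(t \right)} = - \frac{3}{2} - \left(-3 + t\right) = \frac{3}{2} - t$)
$s{\left(k,v \right)} = -3 - v \left(\frac{3}{2} - v\right)$ ($s{\left(k,v \right)} = -3 + v \left(-1\right) \left(\frac{3}{2} - v\right) = -3 + - v \left(\frac{3}{2} - v\right) = -3 - v \left(\frac{3}{2} - v\right)$)
$O{\left(X \right)} = 8 X$
$O{\left(s{\left(15,27 \right)} \right)} + 322738 = 8 \left(-3 + \frac{1}{2} \cdot 27 \left(-3 + 2 \cdot 27\right)\right) + 322738 = 8 \left(-3 + \frac{1}{2} \cdot 27 \left(-3 + 54\right)\right) + 322738 = 8 \left(-3 + \frac{1}{2} \cdot 27 \cdot 51\right) + 322738 = 8 \left(-3 + \frac{1377}{2}\right) + 322738 = 8 \cdot \frac{1371}{2} + 322738 = 5484 + 322738 = 328222$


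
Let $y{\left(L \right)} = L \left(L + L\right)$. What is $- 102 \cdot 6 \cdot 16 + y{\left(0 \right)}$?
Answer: $-9792$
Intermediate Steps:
$y{\left(L \right)} = 2 L^{2}$ ($y{\left(L \right)} = L 2 L = 2 L^{2}$)
$- 102 \cdot 6 \cdot 16 + y{\left(0 \right)} = - 102 \cdot 6 \cdot 16 + 2 \cdot 0^{2} = \left(-102\right) 96 + 2 \cdot 0 = -9792 + 0 = -9792$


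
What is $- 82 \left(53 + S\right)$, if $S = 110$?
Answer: $-13366$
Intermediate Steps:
$- 82 \left(53 + S\right) = - 82 \left(53 + 110\right) = \left(-82\right) 163 = -13366$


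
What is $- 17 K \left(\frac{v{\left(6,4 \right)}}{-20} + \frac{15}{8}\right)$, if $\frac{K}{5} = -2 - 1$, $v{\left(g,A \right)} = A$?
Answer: $\frac{3417}{8} \approx 427.13$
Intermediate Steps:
$K = -15$ ($K = 5 \left(-2 - 1\right) = 5 \left(-3\right) = -15$)
$- 17 K \left(\frac{v{\left(6,4 \right)}}{-20} + \frac{15}{8}\right) = \left(-17\right) \left(-15\right) \left(\frac{4}{-20} + \frac{15}{8}\right) = 255 \left(4 \left(- \frac{1}{20}\right) + 15 \cdot \frac{1}{8}\right) = 255 \left(- \frac{1}{5} + \frac{15}{8}\right) = 255 \cdot \frac{67}{40} = \frac{3417}{8}$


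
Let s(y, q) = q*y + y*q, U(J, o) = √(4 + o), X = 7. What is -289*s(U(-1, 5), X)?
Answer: -12138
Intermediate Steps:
s(y, q) = 2*q*y (s(y, q) = q*y + q*y = 2*q*y)
-289*s(U(-1, 5), X) = -578*7*√(4 + 5) = -578*7*√9 = -578*7*3 = -289*42 = -12138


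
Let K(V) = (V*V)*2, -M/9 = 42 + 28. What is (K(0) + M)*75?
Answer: -47250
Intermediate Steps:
M = -630 (M = -9*(42 + 28) = -9*70 = -630)
K(V) = 2*V² (K(V) = V²*2 = 2*V²)
(K(0) + M)*75 = (2*0² - 630)*75 = (2*0 - 630)*75 = (0 - 630)*75 = -630*75 = -47250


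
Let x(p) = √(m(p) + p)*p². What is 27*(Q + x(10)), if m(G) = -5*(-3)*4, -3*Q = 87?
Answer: -783 + 2700*√70 ≈ 21807.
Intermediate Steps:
Q = -29 (Q = -⅓*87 = -29)
m(G) = 60 (m(G) = 15*4 = 60)
x(p) = p²*√(60 + p) (x(p) = √(60 + p)*p² = p²*√(60 + p))
27*(Q + x(10)) = 27*(-29 + 10²*√(60 + 10)) = 27*(-29 + 100*√70) = -783 + 2700*√70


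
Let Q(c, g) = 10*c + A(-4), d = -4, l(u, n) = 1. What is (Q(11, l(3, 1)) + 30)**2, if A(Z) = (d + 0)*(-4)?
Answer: 24336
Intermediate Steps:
A(Z) = 16 (A(Z) = (-4 + 0)*(-4) = -4*(-4) = 16)
Q(c, g) = 16 + 10*c (Q(c, g) = 10*c + 16 = 16 + 10*c)
(Q(11, l(3, 1)) + 30)**2 = ((16 + 10*11) + 30)**2 = ((16 + 110) + 30)**2 = (126 + 30)**2 = 156**2 = 24336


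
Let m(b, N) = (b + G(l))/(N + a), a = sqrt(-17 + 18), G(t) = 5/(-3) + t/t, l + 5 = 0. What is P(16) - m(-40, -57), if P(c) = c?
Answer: 1283/84 ≈ 15.274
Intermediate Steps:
l = -5 (l = -5 + 0 = -5)
G(t) = -2/3 (G(t) = 5*(-1/3) + 1 = -5/3 + 1 = -2/3)
a = 1 (a = sqrt(1) = 1)
m(b, N) = (-2/3 + b)/(1 + N) (m(b, N) = (b - 2/3)/(N + 1) = (-2/3 + b)/(1 + N))
P(16) - m(-40, -57) = 16 - (-2/3 - 40)/(1 - 57) = 16 - (-122)/((-56)*3) = 16 - (-1)*(-122)/(56*3) = 16 - 1*61/84 = 16 - 61/84 = 1283/84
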